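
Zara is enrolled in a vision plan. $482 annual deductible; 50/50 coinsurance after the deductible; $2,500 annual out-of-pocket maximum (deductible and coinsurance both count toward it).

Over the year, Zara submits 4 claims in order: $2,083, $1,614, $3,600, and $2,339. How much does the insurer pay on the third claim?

$3,189.50

Bill 1, $2,083: $482 to deductible, leaving $1,601; coinsurance $1,601 × 50% = $800.50. Member pays $1,282.50; OOP now $1,282.50. Insurer: $2,083 − $1,282.50 = $800.50.
Bill 2, $1,614: 50% coinsurance on $1,614 = $807. Member owes $807 (running OOP $2,089.50). Insurer: $1,614 − $807 = $807.
Bill 3, $3,600: deductible met; 50% of $3,600 = $1,800. OOP would hit $3,889.50 > $2,500, so the cap limits the member to $2,500 − $2,089.50 = $410.50. Plan pays $3,600 − $410.50 = $3,189.50.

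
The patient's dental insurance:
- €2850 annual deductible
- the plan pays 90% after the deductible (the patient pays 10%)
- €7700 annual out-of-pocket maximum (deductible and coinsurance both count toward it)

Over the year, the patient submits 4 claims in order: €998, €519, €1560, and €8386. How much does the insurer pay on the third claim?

€204.30

Bill 1, €998: all of it applies to the deductible. Patient owes €998 (running OOP €998). Plan pays €998 − €998 = €0.
Bill 2, €519: fully absorbed by the deductible. Patient pays €519; OOP now €1517. Insurer: €519 − €519 = €0.
Bill 3, €1560: €1333 finishes the deductible; €227 goes to coinsurance; coinsurance €227 × 10% = €22.70. Cost to patient: €1355.70. OOP to date €2872.70. Plan pays €1560 − €1355.70 = €204.30.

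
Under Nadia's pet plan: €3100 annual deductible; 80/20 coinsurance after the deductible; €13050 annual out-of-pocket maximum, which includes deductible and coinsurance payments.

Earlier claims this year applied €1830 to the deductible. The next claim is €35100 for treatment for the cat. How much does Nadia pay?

€1830 of the €3100 deductible is already met, leaving €1270.
The remaining €33830 (= €35100 − €1270) moves to coinsurance.
Owner's 20% share of €33830 is €6766.
Owner responsibility before any cap: €1270 + €6766 = €8036.
Cumulative spending €1830 + €8036 = €9866 stays under the €13050 maximum.

€8036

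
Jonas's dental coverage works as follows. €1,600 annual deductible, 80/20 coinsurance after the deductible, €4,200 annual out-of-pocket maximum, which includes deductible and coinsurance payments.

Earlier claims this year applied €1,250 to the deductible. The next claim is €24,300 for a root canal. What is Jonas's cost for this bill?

Remaining deductible: €1,600 − €1,250 = €350.
That leaves €24,300 − €350 = €23,950 for coinsurance.
Patient's 20% share of €23,950 is €4,790.
So the patient owes €350 + €4,790 = €5,140 before any cap.
Adding €5,140 to the €1,250 already spent would give €6,390, which exceeds the €4,200 cap; the patient pays just €4,200 − €1,250 = €2,950.

€2,950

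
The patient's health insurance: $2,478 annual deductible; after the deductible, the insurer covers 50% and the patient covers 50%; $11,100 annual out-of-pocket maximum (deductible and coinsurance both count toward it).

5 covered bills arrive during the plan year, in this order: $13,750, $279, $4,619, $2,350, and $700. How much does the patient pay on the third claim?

Bill 1, $13,750: $2,478 to deductible, leaving $11,272; coinsurance $11,272 × 50% = $5,636. Cost to patient: $8,114. OOP to date $8,114.
Bill 2, $279: 50% coinsurance on $279 = $139.50. Patient owes $139.50 (running OOP $8,253.50).
Bill 3, $4,619: 50% coinsurance on $4,619 = $2,309.50. Patient pays $2,309.50; OOP now $10,563.

$2,309.50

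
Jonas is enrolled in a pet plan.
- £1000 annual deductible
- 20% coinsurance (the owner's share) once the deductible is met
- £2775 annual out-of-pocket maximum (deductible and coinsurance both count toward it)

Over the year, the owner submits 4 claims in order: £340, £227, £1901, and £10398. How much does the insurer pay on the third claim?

Claim 1 — £340: fully absorbed by the deductible. Cost to owner: £340. OOP to date £340. Insurer: £340 − £340 = £0.
Claim 2 — £227: fully absorbed by the deductible. Owner pays £227; OOP now £567. Plan pays £227 − £227 = £0.
Claim 3 — £1901: £433 finishes the deductible; £1468 goes to coinsurance; coinsurance £1468 × 20% = £293.60. Owner owes £726.60 (running OOP £1293.60). Plan pays £1901 − £726.60 = £1174.40.

£1174.40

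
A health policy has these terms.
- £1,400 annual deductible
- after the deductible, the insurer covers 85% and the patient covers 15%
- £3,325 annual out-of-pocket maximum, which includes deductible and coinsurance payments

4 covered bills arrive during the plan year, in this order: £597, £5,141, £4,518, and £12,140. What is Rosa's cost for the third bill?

#1 (£597): fully absorbed by the deductible. Cost to patient: £597. OOP to date £597.
#2 (£5,141): deductible takes £803, £4,338 remains; patient's 15% is £650.70. Patient pays £1,453.70; OOP now £2,050.70.
#3 (£4,518): deductible met; 15% of £4,518 = £677.70. Patient pays £677.70; OOP now £2,728.40.

£677.70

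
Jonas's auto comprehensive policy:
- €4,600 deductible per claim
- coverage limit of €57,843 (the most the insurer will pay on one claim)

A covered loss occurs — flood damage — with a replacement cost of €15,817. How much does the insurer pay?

After the deductible, €15,817 − €4,600 = €11,217 remains.
€11,217 ≤ €57,843, so the limit doesn't bind; insurer pays €11,217.

€11,217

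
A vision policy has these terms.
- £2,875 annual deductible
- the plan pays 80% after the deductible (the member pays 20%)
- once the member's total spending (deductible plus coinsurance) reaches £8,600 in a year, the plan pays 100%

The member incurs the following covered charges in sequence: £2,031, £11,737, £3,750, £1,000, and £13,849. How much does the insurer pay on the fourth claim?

£800

Claim 1 — £2,031: fully absorbed by the deductible. Cost to member: £2,031. OOP to date £2,031. Insurer: £2,031 − £2,031 = £0.
Claim 2 — £11,737: £844 finishes the deductible; £10,893 goes to coinsurance; coinsurance £10,893 × 20% = £2,178.60. Member pays £3,022.60; OOP now £5,053.60. Plan pays £11,737 − £3,022.60 = £8,714.40.
Claim 3 — £3,750: deductible already satisfied, so member's share is 20% × £3,750 = £750. Member pays £750; OOP now £5,803.60. Insurer: £3,750 − £750 = £3,000.
Claim 4 — £1,000: deductible already satisfied, so member's share is 20% × £1,000 = £200. Member owes £200 (running OOP £6,003.60). Insurer: £1,000 − £200 = £800.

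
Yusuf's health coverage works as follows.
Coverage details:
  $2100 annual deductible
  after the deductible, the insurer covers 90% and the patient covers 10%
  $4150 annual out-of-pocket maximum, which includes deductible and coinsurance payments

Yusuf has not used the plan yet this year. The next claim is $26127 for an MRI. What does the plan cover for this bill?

$21977

The full $2100 deductible is still open; $2100 of this bill applies to it.
After the $2100 deductible portion, $26127 − $2100 = $24027 is subject to coinsurance.
10% of $24027 = $2402.70 falls to the patient.
Patient responsibility before any cap: $2100 + $2402.70 = $4502.70.
Year-to-date out-of-pocket would reach $0 + $4502.70 = $4502.70, above the $4150 maximum, so the patient pays only $4150 − $0 = $4150.
Insurer pays the balance: $26127 − $4150 = $21977.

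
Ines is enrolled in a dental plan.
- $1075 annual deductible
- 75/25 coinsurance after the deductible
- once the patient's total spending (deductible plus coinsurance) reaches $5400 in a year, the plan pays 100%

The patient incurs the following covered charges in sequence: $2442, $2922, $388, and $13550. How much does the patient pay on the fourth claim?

$3155.75

Claim 1 — $2442: $1075 finishes the deductible; $1367 goes to coinsurance; 25% of $1367 = $341.75. Cost to patient: $1416.75. OOP to date $1416.75.
Claim 2 — $2922: deductible met; 25% of $2922 = $730.50. Patient owes $730.50 (running OOP $2147.25).
Claim 3 — $388: deductible already satisfied, so patient's share is 25% × $388 = $97. Cost to patient: $97. OOP to date $2244.25.
Claim 4 — $13550: 25% coinsurance on $13550 = $3387.50. That would push OOP to $5631.75, over the $5400 cap, so patient pays $5400 − $2244.25 = $3155.75.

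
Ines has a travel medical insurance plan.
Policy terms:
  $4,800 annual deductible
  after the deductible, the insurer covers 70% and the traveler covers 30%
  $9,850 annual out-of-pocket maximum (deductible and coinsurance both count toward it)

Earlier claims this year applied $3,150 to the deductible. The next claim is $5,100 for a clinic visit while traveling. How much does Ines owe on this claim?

Remaining deductible: $4,800 − $3,150 = $1,650.
The remaining $3,450 (= $5,100 − $1,650) moves to coinsurance.
Traveler's 30% share of $3,450 is $1,035.
That puts the traveler's cost at $1,650 + $1,035 = $2,685 before any cap.
Cumulative spending $3,150 + $2,685 = $5,835 stays under the $9,850 maximum.

$2,685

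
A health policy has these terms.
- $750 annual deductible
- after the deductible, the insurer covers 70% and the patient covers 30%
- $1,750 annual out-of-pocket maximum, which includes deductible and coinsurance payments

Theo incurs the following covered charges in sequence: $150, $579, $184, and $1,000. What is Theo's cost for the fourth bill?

#1 ($150): all of it applies to the deductible. Cost to patient: $150. OOP to date $150.
#2 ($579): entire amount goes to the deductible. Patient owes $579 (running OOP $729).
#3 ($184): $21 finishes the deductible; $163 goes to coinsurance; coinsurance $163 × 30% = $48.90. Patient pays $69.90; OOP now $798.90.
#4 ($1,000): deductible met; 30% of $1,000 = $300. Cost to patient: $300. OOP to date $1,098.90.

$300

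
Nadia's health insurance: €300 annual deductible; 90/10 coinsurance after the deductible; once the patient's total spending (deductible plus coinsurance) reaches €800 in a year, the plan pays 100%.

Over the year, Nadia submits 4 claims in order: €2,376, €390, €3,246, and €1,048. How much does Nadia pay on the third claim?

Claim 1 — €2,376: €300 finishes the deductible; €2,076 goes to coinsurance; 10% of €2,076 = €207.60. Cost to patient: €507.60. OOP to date €507.60.
Claim 2 — €390: deductible met; 10% of €390 = €39. Cost to patient: €39. OOP to date €546.60.
Claim 3 — €3,246: deductible already satisfied, so patient's share is 10% × €3,246 = €324.60. OOP would hit €871.20 > €800, so the cap limits the patient to €800 − €546.60 = €253.40.

€253.40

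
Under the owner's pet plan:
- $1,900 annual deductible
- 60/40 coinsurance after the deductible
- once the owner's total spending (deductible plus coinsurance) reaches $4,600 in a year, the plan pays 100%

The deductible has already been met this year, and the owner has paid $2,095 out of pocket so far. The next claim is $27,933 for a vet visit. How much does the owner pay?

$2,505

The deductible is already satisfied, so the full bill goes to coinsurance.
Coinsurance: $27,933 × 40% = $11,173.20.
That would bring total out-of-pocket to $13,268.20, past the $4,600 cap. The owner is capped at $4,600 − $2,095 = $2,505 on this claim.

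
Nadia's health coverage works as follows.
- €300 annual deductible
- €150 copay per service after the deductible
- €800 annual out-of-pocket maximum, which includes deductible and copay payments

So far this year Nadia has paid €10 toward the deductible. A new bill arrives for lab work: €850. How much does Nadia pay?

€440

€10 of the €300 deductible is already met, leaving €290.
That leaves €850 − €290 = €560 for the copay.
Copay on this service: €150.
Patient responsibility before any cap: €290 + €150 = €440.
Cumulative spending €10 + €440 = €450 stays under the €800 maximum.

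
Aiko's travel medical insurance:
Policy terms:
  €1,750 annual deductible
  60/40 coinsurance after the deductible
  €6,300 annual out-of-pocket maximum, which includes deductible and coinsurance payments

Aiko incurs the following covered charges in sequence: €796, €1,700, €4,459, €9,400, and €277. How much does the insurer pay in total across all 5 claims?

#1 (€796): entire amount goes to the deductible. Traveler owes €796 (running OOP €796). Plan pays €796 − €796 = €0.
#2 (€1,700): deductible takes €954, €746 remains; 40% of €746 = €298.40. Traveler pays €1,252.40; OOP now €2,048.40. Plan pays €1,700 − €1,252.40 = €447.60.
#3 (€4,459): deductible already satisfied, so traveler's share is 40% × €4,459 = €1,783.60. Cost to traveler: €1,783.60. OOP to date €3,832. Plan pays €4,459 − €1,783.60 = €2,675.40.
#4 (€9,400): deductible already satisfied, so traveler's share is 40% × €9,400 = €3,760. That would push OOP to €7,592, over the €6,300 cap, so traveler pays €6,300 − €3,832 = €2,468. Plan pays €9,400 − €2,468 = €6,932.
#5 (€277): 40% coinsurance on €277 = €110.80. Adding that to €6,300 gives €6,410.80, past the €6,300 cap; traveler pays only €6,300 − €6,300 = €0. Insurer: €277 − €0 = €277.
Insurer total = bills − traveler's total = €16,632 − €6,300 = €10,332.

€10,332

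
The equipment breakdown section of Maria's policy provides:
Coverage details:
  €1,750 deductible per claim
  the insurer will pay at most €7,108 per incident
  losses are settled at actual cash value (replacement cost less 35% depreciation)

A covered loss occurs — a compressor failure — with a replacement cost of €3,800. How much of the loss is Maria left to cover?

At 35% depreciation, ACV = €3,800 − €1,330 = €2,470.
Subtract the deductible: €2,470 − €1,750 = €720.
€720 ≤ €7,108, so the limit doesn't bind; insurer pays €720.
Out of pocket: €3,800 − €720 = €3,080.

€3,080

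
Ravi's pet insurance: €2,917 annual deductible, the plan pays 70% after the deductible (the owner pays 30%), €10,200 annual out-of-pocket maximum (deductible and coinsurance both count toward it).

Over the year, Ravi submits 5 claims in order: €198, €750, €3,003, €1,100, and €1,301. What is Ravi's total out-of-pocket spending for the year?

€3,947.50

Bill 1, €198: all of it applies to the deductible. Cost to owner: €198. OOP to date €198.
Bill 2, €750: all of it applies to the deductible. Cost to owner: €750. OOP to date €948.
Bill 3, €3,003: €1,969 finishes the deductible; €1,034 goes to coinsurance; owner's 30% is €310.20. Owner pays €2,279.20; OOP now €3,227.20.
Bill 4, €1,100: 30% coinsurance on €1,100 = €330. Owner owes €330 (running OOP €3,557.20).
Bill 5, €1,301: deductible already satisfied, so owner's share is 30% × €1,301 = €390.30. Owner pays €390.30; OOP now €3,947.50.
Total paid by the owner: €198 + €750 + €2,279.20 + €330 + €390.30 = €3,947.50.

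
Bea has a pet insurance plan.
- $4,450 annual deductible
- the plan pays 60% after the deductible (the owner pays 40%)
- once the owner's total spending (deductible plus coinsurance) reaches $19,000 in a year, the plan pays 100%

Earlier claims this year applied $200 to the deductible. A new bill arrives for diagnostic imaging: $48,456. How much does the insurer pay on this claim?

$200 of the $4,450 deductible is already met, leaving $4,250.
After the $4,250 deductible portion, $48,456 − $4,250 = $44,206 is subject to coinsurance.
Owner's 40% share of $44,206 is $17,682.40.
Owner responsibility before any cap: $4,250 + $17,682.40 = $21,932.40.
That would bring total out-of-pocket to $22,132.40, past the $19,000 cap. The owner is capped at $19,000 − $200 = $18,800 on this claim.
The insurer covers the remainder: $48,456 − $18,800 = $29,656.

$29,656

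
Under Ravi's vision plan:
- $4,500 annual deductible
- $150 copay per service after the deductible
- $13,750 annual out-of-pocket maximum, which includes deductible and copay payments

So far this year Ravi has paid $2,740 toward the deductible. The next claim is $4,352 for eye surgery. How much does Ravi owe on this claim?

$2,740 of the $4,500 deductible is already met, leaving $1,760.
That leaves $4,352 − $1,760 = $2,592 for the copay.
Copay on this service: $150.
That puts the member's cost at $1,760 + $150 = $1,910 before any cap.
Cumulative spending $2,740 + $1,910 = $4,650 stays under the $13,750 maximum.

$1,910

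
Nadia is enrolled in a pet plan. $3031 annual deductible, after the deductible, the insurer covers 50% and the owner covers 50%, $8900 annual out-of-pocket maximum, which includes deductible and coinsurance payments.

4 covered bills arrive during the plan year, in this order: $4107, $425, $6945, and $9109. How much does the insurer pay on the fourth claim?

Bill 1, $4107: $3031 to deductible, leaving $1076; 50% of $1076 = $538. Cost to owner: $3569. OOP to date $3569. Insurer: $4107 − $3569 = $538.
Bill 2, $425: deductible met; 50% of $425 = $212.50. Cost to owner: $212.50. OOP to date $3781.50. Insurer: $425 − $212.50 = $212.50.
Bill 3, $6945: deductible met; 50% of $6945 = $3472.50. Owner owes $3472.50 (running OOP $7254). Plan pays $6945 − $3472.50 = $3472.50.
Bill 4, $9109: deductible already satisfied, so owner's share is 50% × $9109 = $4554.50. That would push OOP to $11808.50, over the $8900 cap, so owner pays $8900 − $7254 = $1646. Insurer: $9109 − $1646 = $7463.

$7463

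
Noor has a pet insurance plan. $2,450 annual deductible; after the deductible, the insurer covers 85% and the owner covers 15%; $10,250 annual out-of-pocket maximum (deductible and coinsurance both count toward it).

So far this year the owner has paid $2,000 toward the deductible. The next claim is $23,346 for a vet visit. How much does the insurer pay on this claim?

Deductible still to meet: $2,450 − $2,000 = $450.
That leaves $23,346 − $450 = $22,896 for coinsurance.
Owner's 15% share of $22,896 is $3,434.40.
That puts the owner's cost at $450 + $3,434.40 = $3,884.40 before any cap.
Total out-of-pocket so far would be $2,000 + $3,884.40 = $5,884.40, below the $10,250 cap — no reduction.
The insurer covers the remainder: $23,346 − $3,884.40 = $19,461.60.

$19,461.60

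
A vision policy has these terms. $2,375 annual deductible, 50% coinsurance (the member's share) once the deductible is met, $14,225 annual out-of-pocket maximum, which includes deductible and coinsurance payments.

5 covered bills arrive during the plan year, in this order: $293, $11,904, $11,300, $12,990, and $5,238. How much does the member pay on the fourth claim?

$1,289

Claim 1 ($293): fully absorbed by the deductible. Member pays $293; OOP now $293.
Claim 2 ($11,904): deductible takes $2,082, $9,822 remains; member's 50% is $4,911. Member owes $6,993 (running OOP $7,286).
Claim 3 ($11,300): deductible met; 50% of $11,300 = $5,650. Cost to member: $5,650. OOP to date $12,936.
Claim 4 ($12,990): 50% coinsurance on $12,990 = $6,495. That would push OOP to $19,431, over the $14,225 cap, so member pays $14,225 − $12,936 = $1,289.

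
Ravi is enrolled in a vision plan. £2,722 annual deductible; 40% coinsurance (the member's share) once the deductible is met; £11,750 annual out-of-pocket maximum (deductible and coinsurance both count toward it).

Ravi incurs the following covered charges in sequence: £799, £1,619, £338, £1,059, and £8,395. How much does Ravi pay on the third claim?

#1 (£799): entire amount goes to the deductible. Member owes £799 (running OOP £799).
#2 (£1,619): fully absorbed by the deductible. Member pays £1,619; OOP now £2,418.
#3 (£338): £304 to deductible, leaving £34; coinsurance £34 × 40% = £13.60. Member pays £317.60; OOP now £2,735.60.

£317.60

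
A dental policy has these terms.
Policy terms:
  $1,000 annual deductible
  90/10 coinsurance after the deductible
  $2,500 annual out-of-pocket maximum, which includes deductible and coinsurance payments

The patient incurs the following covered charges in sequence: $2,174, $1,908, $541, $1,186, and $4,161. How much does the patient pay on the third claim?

Claim 1 — $2,174: deductible takes $1,000, $1,174 remains; coinsurance $1,174 × 10% = $117.40. Patient pays $1,117.40; OOP now $1,117.40.
Claim 2 — $1,908: deductible already satisfied, so patient's share is 10% × $1,908 = $190.80. Patient owes $190.80 (running OOP $1,308.20).
Claim 3 — $541: 10% coinsurance on $541 = $54.10. Patient owes $54.10 (running OOP $1,362.30).

$54.10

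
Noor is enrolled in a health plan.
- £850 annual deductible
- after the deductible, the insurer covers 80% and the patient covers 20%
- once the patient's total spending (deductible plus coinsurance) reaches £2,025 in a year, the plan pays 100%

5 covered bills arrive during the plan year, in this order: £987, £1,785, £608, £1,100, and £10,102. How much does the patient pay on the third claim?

Bill 1, £987: £850 to deductible, leaving £137; coinsurance £137 × 20% = £27.40. Patient pays £877.40; OOP now £877.40.
Bill 2, £1,785: deductible met; 20% of £1,785 = £357. Cost to patient: £357. OOP to date £1,234.40.
Bill 3, £608: 20% coinsurance on £608 = £121.60. Patient pays £121.60; OOP now £1,356.

£121.60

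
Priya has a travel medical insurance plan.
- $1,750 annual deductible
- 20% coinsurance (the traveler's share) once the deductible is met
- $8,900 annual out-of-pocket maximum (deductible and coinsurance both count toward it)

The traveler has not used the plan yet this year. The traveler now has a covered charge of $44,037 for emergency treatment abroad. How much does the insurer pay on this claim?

Deductible not yet touched, so the first $1,750 of the bill goes to the deductible.
The remaining $42,287 (= $44,037 − $1,750) moves to coinsurance.
20% of $42,287 = $8,457.40 falls to the traveler.
So the traveler owes $1,750 + $8,457.40 = $10,207.40 before any cap.
Year-to-date out-of-pocket would reach $0 + $10,207.40 = $10,207.40, above the $8,900 maximum, so the traveler pays only $8,900 − $0 = $8,900.
The insurer covers the remainder: $44,037 − $8,900 = $35,137.

$35,137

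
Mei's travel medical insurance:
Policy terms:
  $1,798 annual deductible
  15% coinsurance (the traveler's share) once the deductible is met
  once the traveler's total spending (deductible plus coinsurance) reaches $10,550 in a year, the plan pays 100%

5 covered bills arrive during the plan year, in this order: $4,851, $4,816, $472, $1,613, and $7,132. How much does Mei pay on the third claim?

Claim 1 — $4,851: $1,798 to deductible, leaving $3,053; coinsurance $3,053 × 15% = $457.95. Traveler pays $2,255.95; OOP now $2,255.95.
Claim 2 — $4,816: deductible met; 15% of $4,816 = $722.40. Cost to traveler: $722.40. OOP to date $2,978.35.
Claim 3 — $472: deductible met; 15% of $472 = $70.80. Cost to traveler: $70.80. OOP to date $3,049.15.

$70.80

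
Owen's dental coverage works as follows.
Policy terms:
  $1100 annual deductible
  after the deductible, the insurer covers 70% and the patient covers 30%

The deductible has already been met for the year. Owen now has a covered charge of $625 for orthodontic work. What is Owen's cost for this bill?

$187.50

The deductible is already satisfied, so the full bill goes to coinsurance.
Coinsurance: $625 × 30% = $187.50.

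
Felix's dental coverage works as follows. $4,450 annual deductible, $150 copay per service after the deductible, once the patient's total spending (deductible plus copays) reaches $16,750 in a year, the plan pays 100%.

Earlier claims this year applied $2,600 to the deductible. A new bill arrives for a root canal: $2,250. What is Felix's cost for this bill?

$2,000

$2,600 of the $4,450 deductible is already met, leaving $1,850.
That leaves $2,250 − $1,850 = $400 for the copay.
Copay on this service: $150.
Patient responsibility before any cap: $1,850 + $150 = $2,000.
Year-to-date out-of-pocket becomes $2,600 + $2,000 = $4,600, still under the $16,750 maximum, so no cap applies.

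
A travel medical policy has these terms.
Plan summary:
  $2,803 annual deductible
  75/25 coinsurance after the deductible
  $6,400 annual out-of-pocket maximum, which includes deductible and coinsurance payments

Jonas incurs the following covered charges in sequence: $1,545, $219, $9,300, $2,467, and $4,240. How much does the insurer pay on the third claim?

Claim 1 ($1,545): all of it applies to the deductible. Traveler owes $1,545 (running OOP $1,545). Insurer: $1,545 − $1,545 = $0.
Claim 2 ($219): all of it applies to the deductible. Traveler owes $219 (running OOP $1,764). Insurer: $219 − $219 = $0.
Claim 3 ($9,300): deductible takes $1,039, $8,261 remains; coinsurance $8,261 × 25% = $2,065.25. Cost to traveler: $3,104.25. OOP to date $4,868.25. Insurer: $9,300 − $3,104.25 = $6,195.75.

$6,195.75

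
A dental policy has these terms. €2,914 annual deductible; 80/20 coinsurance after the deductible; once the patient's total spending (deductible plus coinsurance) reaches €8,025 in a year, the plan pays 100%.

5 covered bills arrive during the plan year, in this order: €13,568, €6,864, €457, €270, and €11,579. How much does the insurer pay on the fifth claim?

€10,117

Claim 1 (€13,568): deductible takes €2,914, €10,654 remains; coinsurance €10,654 × 20% = €2,130.80. Cost to patient: €5,044.80. OOP to date €5,044.80. Insurer: €13,568 − €5,044.80 = €8,523.20.
Claim 2 (€6,864): deductible met; 20% of €6,864 = €1,372.80. Patient owes €1,372.80 (running OOP €6,417.60). Plan pays €6,864 − €1,372.80 = €5,491.20.
Claim 3 (€457): deductible met; 20% of €457 = €91.40. Cost to patient: €91.40. OOP to date €6,509. Insurer: €457 − €91.40 = €365.60.
Claim 4 (€270): 20% coinsurance on €270 = €54. Patient owes €54 (running OOP €6,563). Plan pays €270 − €54 = €216.
Claim 5 (€11,579): deductible met; 20% of €11,579 = €2,315.80. Adding that to €6,563 gives €8,878.80, past the €8,025 cap; patient pays only €8,025 − €6,563 = €1,462. Insurer: €11,579 − €1,462 = €10,117.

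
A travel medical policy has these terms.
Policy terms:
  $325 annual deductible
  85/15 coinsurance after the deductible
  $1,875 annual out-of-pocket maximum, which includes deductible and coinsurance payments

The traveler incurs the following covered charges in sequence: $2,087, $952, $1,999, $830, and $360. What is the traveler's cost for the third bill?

$299.85

Bill 1, $2,087: $325 to deductible, leaving $1,762; coinsurance $1,762 × 15% = $264.30. Cost to traveler: $589.30. OOP to date $589.30.
Bill 2, $952: 15% coinsurance on $952 = $142.80. Traveler owes $142.80 (running OOP $732.10).
Bill 3, $1,999: 15% coinsurance on $1,999 = $299.85. Cost to traveler: $299.85. OOP to date $1,031.95.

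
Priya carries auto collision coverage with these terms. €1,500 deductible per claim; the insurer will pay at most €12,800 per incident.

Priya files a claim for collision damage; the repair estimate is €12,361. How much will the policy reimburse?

€10,861

Less the €1,500 deductible: €12,361 − €1,500 = €10,861.
That's under the €12,800 cap, so the insurer reimburses the full €10,861.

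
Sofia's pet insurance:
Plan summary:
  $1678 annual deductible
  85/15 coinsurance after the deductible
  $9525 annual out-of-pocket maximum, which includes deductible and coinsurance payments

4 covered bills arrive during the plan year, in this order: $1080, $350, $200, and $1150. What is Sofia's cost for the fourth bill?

$213.30

Bill 1, $1080: entire amount goes to the deductible. Cost to owner: $1080. OOP to date $1080.
Bill 2, $350: entire amount goes to the deductible. Owner owes $350 (running OOP $1430).
Bill 3, $200: entire amount goes to the deductible. Cost to owner: $200. OOP to date $1630.
Bill 4, $1150: $48 to deductible, leaving $1102; owner's 15% is $165.30. Owner pays $213.30; OOP now $1843.30.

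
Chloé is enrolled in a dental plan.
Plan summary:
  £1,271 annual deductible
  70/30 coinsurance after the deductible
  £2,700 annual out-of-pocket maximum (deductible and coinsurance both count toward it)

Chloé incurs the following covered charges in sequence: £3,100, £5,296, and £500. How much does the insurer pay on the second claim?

Claim 1 — £3,100: deductible takes £1,271, £1,829 remains; coinsurance £1,829 × 30% = £548.70. Patient owes £1,819.70 (running OOP £1,819.70). Plan pays £3,100 − £1,819.70 = £1,280.30.
Claim 2 — £5,296: deductible met; 30% of £5,296 = £1,588.80. That would push OOP to £3,408.50, over the £2,700 cap, so patient pays £2,700 − £1,819.70 = £880.30. Plan pays £5,296 − £880.30 = £4,415.70.

£4,415.70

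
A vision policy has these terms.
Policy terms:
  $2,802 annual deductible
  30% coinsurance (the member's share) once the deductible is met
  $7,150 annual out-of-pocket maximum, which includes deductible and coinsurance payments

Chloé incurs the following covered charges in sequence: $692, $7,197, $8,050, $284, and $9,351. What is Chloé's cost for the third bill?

$2,415

#1 ($692): all of it applies to the deductible. Member owes $692 (running OOP $692).
#2 ($7,197): $2,110 to deductible, leaving $5,087; 30% of $5,087 = $1,526.10. Member owes $3,636.10 (running OOP $4,328.10).
#3 ($8,050): deductible met; 30% of $8,050 = $2,415. Cost to member: $2,415. OOP to date $6,743.10.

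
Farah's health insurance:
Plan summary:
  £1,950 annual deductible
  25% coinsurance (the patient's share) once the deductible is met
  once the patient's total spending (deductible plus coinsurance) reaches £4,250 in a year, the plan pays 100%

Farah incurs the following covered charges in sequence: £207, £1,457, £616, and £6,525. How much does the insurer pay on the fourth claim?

£4,893.75

Claim 1 — £207: entire amount goes to the deductible. Patient owes £207 (running OOP £207). Plan pays £207 − £207 = £0.
Claim 2 — £1,457: fully absorbed by the deductible. Patient owes £1,457 (running OOP £1,664). Plan pays £1,457 − £1,457 = £0.
Claim 3 — £616: £286 to deductible, leaving £330; 25% of £330 = £82.50. Patient pays £368.50; OOP now £2,032.50. Plan pays £616 − £368.50 = £247.50.
Claim 4 — £6,525: 25% coinsurance on £6,525 = £1,631.25. Patient owes £1,631.25 (running OOP £3,663.75). Insurer: £6,525 − £1,631.25 = £4,893.75.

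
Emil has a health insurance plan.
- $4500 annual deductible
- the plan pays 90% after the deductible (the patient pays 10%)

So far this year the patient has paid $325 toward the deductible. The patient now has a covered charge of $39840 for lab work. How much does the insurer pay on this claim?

Remaining deductible: $4500 − $325 = $4175.
That leaves $39840 − $4175 = $35665 for coinsurance.
Coinsurance: $35665 × 10% = $3566.50.
That puts the patient's cost at $4175 + $3566.50 = $7741.50.
Insurer pays the balance: $39840 − $7741.50 = $32098.50.

$32098.50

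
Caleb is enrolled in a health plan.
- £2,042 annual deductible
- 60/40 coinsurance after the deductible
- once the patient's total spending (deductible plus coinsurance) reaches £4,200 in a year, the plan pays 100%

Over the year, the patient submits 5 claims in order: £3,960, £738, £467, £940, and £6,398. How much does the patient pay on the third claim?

£186.80

#1 (£3,960): deductible takes £2,042, £1,918 remains; 40% of £1,918 = £767.20. Patient pays £2,809.20; OOP now £2,809.20.
#2 (£738): deductible met; 40% of £738 = £295.20. Patient owes £295.20 (running OOP £3,104.40).
#3 (£467): 40% coinsurance on £467 = £186.80. Cost to patient: £186.80. OOP to date £3,291.20.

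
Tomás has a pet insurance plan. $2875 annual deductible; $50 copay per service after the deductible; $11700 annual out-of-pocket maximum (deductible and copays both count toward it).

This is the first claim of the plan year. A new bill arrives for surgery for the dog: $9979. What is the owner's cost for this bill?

$2925

Nothing has been paid toward the $2875 deductible, so the first $2875 of this charge is applied there.
That leaves $9979 − $2875 = $7104 for the copay.
Copay on this service: $50.
That puts the owner's cost at $2875 + $50 = $2925 before any cap.
Year-to-date out-of-pocket becomes $0 + $2925 = $2925, still under the $11700 maximum, so no cap applies.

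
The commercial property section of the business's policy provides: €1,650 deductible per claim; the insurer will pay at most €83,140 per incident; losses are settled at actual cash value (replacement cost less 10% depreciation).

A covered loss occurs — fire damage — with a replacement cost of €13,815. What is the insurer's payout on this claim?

At 10% depreciation, ACV = €13,815 − €1,381.50 = €12,433.50.
Subtract the deductible: €12,433.50 − €1,650 = €10,783.50.
€10,783.50 ≤ €83,140, so the limit doesn't bind; insurer pays €10,783.50.

€10,783.50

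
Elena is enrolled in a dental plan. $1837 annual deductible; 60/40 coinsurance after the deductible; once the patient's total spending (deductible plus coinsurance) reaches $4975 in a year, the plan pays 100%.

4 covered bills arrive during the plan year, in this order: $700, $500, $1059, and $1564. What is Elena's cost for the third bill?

#1 ($700): all of it applies to the deductible. Cost to patient: $700. OOP to date $700.
#2 ($500): entire amount goes to the deductible. Patient pays $500; OOP now $1200.
#3 ($1059): $637 finishes the deductible; $422 goes to coinsurance; patient's 40% is $168.80. Patient pays $805.80; OOP now $2005.80.

$805.80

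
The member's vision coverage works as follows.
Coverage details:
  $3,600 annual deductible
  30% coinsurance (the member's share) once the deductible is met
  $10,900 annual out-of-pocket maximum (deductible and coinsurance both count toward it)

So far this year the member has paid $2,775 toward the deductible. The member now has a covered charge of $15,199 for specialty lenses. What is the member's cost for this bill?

$5,137.20

Deductible still to meet: $3,600 − $2,775 = $825.
After the $825 deductible portion, $15,199 − $825 = $14,374 is subject to coinsurance.
Member's 30% share of $14,374 is $4,312.20.
Member responsibility before any cap: $825 + $4,312.20 = $5,137.20.
Total out-of-pocket so far would be $2,775 + $5,137.20 = $7,912.20, below the $10,900 cap — no reduction.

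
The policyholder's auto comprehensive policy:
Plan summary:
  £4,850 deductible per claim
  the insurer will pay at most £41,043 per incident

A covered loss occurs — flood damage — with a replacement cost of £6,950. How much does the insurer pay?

£2,100

Less the £4,850 deductible: £6,950 − £4,850 = £2,100.
£2,100 is within the £41,043 limit, so the insurer pays £2,100.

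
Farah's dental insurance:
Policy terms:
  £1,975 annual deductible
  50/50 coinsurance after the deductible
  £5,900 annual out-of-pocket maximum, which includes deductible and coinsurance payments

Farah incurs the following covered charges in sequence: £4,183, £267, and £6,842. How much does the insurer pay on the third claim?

£4,154.50

#1 (£4,183): £1,975 to deductible, leaving £2,208; patient's 50% is £1,104. Patient pays £3,079; OOP now £3,079. Insurer: £4,183 − £3,079 = £1,104.
#2 (£267): 50% coinsurance on £267 = £133.50. Patient pays £133.50; OOP now £3,212.50. Insurer: £267 − £133.50 = £133.50.
#3 (£6,842): 50% coinsurance on £6,842 = £3,421. OOP would hit £6,633.50 > £5,900, so the cap limits the patient to £5,900 − £3,212.50 = £2,687.50. Insurer: £6,842 − £2,687.50 = £4,154.50.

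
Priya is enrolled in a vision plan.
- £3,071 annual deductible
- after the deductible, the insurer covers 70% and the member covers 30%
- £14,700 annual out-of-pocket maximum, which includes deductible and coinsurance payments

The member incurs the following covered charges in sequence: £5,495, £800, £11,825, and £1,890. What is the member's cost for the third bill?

£3,547.50

Claim 1 (£5,495): £3,071 to deductible, leaving £2,424; coinsurance £2,424 × 30% = £727.20. Cost to member: £3,798.20. OOP to date £3,798.20.
Claim 2 (£800): 30% coinsurance on £800 = £240. Member owes £240 (running OOP £4,038.20).
Claim 3 (£11,825): deductible already satisfied, so member's share is 30% × £11,825 = £3,547.50. Cost to member: £3,547.50. OOP to date £7,585.70.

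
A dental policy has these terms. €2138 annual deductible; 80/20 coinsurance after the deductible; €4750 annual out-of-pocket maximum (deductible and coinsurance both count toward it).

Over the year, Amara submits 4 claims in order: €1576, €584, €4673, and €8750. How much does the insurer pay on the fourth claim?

#1 (€1576): fully absorbed by the deductible. Cost to patient: €1576. OOP to date €1576. Insurer: €1576 − €1576 = €0.
#2 (€584): deductible takes €562, €22 remains; patient's 20% is €4.40. Patient pays €566.40; OOP now €2142.40. Insurer: €584 − €566.40 = €17.60.
#3 (€4673): deductible already satisfied, so patient's share is 20% × €4673 = €934.60. Patient pays €934.60; OOP now €3077. Insurer: €4673 − €934.60 = €3738.40.
#4 (€8750): 20% coinsurance on €8750 = €1750. Adding that to €3077 gives €4827, past the €4750 cap; patient pays only €4750 − €3077 = €1673. Insurer: €8750 − €1673 = €7077.

€7077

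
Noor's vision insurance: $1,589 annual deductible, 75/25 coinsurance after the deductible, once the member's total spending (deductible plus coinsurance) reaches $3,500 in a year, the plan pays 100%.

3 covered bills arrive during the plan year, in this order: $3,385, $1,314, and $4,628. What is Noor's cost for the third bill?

Bill 1, $3,385: deductible takes $1,589, $1,796 remains; 25% of $1,796 = $449. Cost to member: $2,038. OOP to date $2,038.
Bill 2, $1,314: 25% coinsurance on $1,314 = $328.50. Member pays $328.50; OOP now $2,366.50.
Bill 3, $4,628: deductible already satisfied, so member's share is 25% × $4,628 = $1,157. Adding that to $2,366.50 gives $3,523.50, past the $3,500 cap; member pays only $3,500 − $2,366.50 = $1,133.50.

$1,133.50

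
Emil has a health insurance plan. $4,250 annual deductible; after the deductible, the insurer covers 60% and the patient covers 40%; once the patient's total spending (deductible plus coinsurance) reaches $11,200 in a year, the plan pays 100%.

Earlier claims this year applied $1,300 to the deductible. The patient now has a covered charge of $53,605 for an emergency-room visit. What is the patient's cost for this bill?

$1,300 of the $4,250 deductible is already met, leaving $2,950.
That leaves $53,605 − $2,950 = $50,655 for coinsurance.
Patient's 40% share of $50,655 is $20,262.
Patient responsibility before any cap: $2,950 + $20,262 = $23,212.
That would bring total out-of-pocket to $24,512, past the $11,200 cap. The patient is capped at $11,200 − $1,300 = $9,900 on this claim.

$9,900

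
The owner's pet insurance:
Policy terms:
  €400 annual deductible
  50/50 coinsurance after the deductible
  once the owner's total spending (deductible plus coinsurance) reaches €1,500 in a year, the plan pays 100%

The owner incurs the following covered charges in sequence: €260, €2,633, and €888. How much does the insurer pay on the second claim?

€1,393

Claim 1 — €260: entire amount goes to the deductible. Owner pays €260; OOP now €260. Plan pays €260 − €260 = €0.
Claim 2 — €2,633: €140 to deductible, leaving €2,493; owner's 50% is €1,246.50. Claim cost before the cap: €140 + €1,246.50 = €1,386.50. Adding that to €260 gives €1,646.50, past the €1,500 cap; owner pays only €1,500 − €260 = €1,240. Insurer: €2,633 − €1,240 = €1,393.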